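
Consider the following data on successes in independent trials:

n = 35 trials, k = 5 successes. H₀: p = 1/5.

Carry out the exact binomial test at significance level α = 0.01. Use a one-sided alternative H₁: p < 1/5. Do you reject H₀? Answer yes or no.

reject H₀: no

Exact binomial: n=35, k=5, p₀=1/5=0.2000
P(X≤5) from Σ C(n,i)·p₀^i·(1−p₀)^(n−i)
p-value (one-sided, H₁ less) = 0.27209
At α=0.01: p ≥ α → fail to reject H₀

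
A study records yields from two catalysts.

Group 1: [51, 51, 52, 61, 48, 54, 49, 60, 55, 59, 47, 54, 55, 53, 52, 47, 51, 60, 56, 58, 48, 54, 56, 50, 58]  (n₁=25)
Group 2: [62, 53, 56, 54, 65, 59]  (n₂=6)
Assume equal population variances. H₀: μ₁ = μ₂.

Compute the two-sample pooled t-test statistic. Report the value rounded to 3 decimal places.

x̄₁=53.560, s₁=4.234, n₁=25
x̄₂=58.167, s₂=4.708, n₂=6
s_p² = [24·4.234² + 5·4.708²]/29 = 18.6549
SE = √(s_p²·(1/25+1/6)) = 1.9635
t = (53.560−58.167)/1.9635 = -2.3461
df = 29

test statistic = -2.346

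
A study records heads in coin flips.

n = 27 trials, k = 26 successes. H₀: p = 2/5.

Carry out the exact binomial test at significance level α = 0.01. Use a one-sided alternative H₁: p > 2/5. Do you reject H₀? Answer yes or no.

Exact binomial: n=27, k=26, p₀=2/5=0.4000
P(X≥26) from Σ C(n,i)·p₀^i·(1−p₀)^(n−i)
p-value (one-sided, H₁ greater) = 0.00000
At α=0.01: p < α → reject H₀

reject H₀: yes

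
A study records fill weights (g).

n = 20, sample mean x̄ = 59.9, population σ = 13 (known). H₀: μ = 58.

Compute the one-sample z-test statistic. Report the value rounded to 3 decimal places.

test statistic = 0.654

SE = σ/√n = 13/√20 = 2.9069
z = (x̄−μ₀)/SE = (59.9−58)/2.9069 = 0.6536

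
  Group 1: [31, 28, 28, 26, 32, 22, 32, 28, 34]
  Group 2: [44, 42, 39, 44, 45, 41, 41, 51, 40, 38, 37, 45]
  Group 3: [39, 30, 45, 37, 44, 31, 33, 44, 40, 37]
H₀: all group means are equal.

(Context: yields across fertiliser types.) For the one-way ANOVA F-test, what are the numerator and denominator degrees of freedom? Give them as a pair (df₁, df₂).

degrees of freedom = [2, 28]

k = 3 groups, N = 31 total
df = (k−1, N−k) = (3−1, 31−3) = (2, 28)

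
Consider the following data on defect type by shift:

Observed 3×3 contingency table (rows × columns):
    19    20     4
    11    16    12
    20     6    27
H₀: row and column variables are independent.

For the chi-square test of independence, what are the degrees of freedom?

degrees of freedom = 4

df = (r−1)(c−1) = (3−1)·(3−1) = 4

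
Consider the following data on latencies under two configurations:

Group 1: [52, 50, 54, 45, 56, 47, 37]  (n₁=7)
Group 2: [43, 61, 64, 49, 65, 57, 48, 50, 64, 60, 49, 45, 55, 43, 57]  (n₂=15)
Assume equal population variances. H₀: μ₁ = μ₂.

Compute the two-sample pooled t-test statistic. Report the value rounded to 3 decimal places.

x̄₁=48.714, s₁=6.422, n₁=7
x̄₂=54.000, s₂=7.792, n₂=15
s_p² = [6·6.422² + 14·7.792²]/20 = 54.8714
SE = √(s_p²·(1/7+1/15)) = 3.3907
t = (48.714−54.000)/3.3907 = -1.5589
df = 20

test statistic = -1.559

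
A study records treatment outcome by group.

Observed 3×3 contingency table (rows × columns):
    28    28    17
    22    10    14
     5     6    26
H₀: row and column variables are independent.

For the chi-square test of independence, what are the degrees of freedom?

df = (r−1)(c−1) = (3−1)·(3−1) = 4

degrees of freedom = 4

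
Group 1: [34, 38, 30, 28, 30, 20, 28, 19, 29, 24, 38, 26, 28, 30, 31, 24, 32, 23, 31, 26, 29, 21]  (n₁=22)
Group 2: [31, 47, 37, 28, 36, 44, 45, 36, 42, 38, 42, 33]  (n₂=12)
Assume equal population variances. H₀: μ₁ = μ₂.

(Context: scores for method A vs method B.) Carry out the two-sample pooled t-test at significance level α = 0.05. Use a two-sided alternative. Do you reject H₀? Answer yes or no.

x̄₁=28.136, s₁=5.083, n₁=22
x̄₂=38.250, s₂=5.879, n₂=12
s_p² = [21·5.083² + 11·5.879²]/32 = 28.8388
SE = √(s_p²·(1/22+1/12)) = 1.9272
t = (28.136−38.250)/1.9272 = -5.2478
df = 32
p-value (two-sided) = 0.00001
At α=0.05: p < α → reject H₀

reject H₀: yes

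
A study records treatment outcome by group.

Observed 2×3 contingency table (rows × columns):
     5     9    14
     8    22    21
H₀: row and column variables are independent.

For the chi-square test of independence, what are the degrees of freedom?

df = (r−1)(c−1) = (2−1)·(3−1) = 2

degrees of freedom = 2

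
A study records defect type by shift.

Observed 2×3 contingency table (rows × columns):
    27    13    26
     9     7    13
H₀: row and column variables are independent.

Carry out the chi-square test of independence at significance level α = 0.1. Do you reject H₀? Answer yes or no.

reject H₀: no

Row totals [66, 29], col totals [36, 20, 39], n=95
χ² = (27−25.01)²/25.01 + (13−13.89)²/13.89 + (26−27.09)²/27.09 + (9−10.99)²/10.99 + (7−6.11)²/6.11 + (13−11.91)²/11.91 = 0.8521
df = 2
p-value (upper-tail) = 0.65310
At α=0.1: p ≥ α → fail to reject H₀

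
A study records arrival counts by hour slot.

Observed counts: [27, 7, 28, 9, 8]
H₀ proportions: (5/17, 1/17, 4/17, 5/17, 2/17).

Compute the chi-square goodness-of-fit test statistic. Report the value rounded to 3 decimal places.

n = 79; E_i = n·p_i = [23.24, 4.65, 18.59, 23.24, 9.29]
χ² = (27−23.24)²/23.24 + (7−4.65)²/4.65 + (28−18.59)²/18.59 + (9−23.24)²/23.24 + (8−9.29)²/9.29 = 15.4684
df = 4

test statistic = 15.468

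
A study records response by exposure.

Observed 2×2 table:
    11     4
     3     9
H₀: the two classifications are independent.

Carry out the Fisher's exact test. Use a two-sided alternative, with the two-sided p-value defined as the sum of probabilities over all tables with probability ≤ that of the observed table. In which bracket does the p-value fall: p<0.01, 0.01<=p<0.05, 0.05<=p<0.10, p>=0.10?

p-value bracket: 0.01<=p<0.05

Margins: r₁=15, r₂=12, c₁=14, c₂=13, n=27
p_obs = C(15,11)·C(12,3)/C(27,14); sum pmf over tables with pmf ≤ p_obs
p-value (two-sided) = 0.02130
→ bracket: 0.01<=p<0.05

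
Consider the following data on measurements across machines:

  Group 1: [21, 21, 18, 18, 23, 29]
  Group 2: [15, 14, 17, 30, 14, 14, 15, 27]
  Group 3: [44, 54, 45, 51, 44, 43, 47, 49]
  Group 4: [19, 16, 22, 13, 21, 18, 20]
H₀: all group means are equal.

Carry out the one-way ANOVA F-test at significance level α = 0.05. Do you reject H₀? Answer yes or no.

Group means [21.67, 18.25, 47.12, 18.43], grand mean 26.966
SSB = Σnᵢ(x̄ᵢ−x̄)² = 4537.543; SSW = ΣΣ(x−x̄ᵢ)² = 539.423
MSB = 4537.543/3 = 1512.5143; MSW = 539.423/25 = 21.5769
F = MSB/MSW = 70.0988
df = (3, 25)
p-value (upper-tail) = 0.00000
At α=0.05: p < α → reject H₀

reject H₀: yes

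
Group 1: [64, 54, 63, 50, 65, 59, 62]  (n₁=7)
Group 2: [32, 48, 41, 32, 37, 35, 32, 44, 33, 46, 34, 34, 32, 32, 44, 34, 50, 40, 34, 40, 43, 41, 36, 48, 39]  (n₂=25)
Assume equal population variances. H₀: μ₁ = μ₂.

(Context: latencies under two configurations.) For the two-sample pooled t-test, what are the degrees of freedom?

df = n₁ + n₂ − 2 = 7 + 25 − 2 = 30

degrees of freedom = 30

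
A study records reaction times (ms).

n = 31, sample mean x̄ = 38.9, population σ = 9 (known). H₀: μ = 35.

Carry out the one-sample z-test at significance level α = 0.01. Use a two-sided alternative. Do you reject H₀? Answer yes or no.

reject H₀: no

SE = σ/√n = 9/√31 = 1.6164
z = (x̄−μ₀)/SE = (38.9−35)/1.6164 = 2.4127
p-value (two-sided) = 0.01583
At α=0.01: p ≥ α → fail to reject H₀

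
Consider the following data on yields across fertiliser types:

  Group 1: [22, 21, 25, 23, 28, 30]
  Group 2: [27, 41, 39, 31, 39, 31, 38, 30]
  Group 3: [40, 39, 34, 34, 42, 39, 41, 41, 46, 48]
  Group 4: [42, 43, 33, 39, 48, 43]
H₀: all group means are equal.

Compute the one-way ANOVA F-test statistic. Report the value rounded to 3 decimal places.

Group means [24.83, 34.50, 40.40, 41.33], grand mean 35.900
SSB = Σnᵢ(x̄ᵢ−x̄)² = 1130.133; SSW = ΣΣ(x−x̄ᵢ)² = 562.567
MSB = 1130.133/3 = 376.7111; MSW = 562.567/26 = 21.6372
F = MSB/MSW = 17.4104
df = (3, 26)

test statistic = 17.410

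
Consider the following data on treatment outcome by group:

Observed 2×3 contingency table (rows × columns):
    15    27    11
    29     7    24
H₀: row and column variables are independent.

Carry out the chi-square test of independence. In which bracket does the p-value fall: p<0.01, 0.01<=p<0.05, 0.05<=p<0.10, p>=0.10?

p-value bracket: p<0.01

Row totals [53, 60], col totals [44, 34, 35], n=113
χ² = (15−20.64)²/20.64 + (27−15.95)²/15.95 + (11−16.42)²/16.42 + (29−23.36)²/23.36 + (7−18.05)²/18.05 + (24−18.58)²/18.58 = 20.6936
df = 2
p-value (upper-tail) = 0.00003
→ bracket: p<0.01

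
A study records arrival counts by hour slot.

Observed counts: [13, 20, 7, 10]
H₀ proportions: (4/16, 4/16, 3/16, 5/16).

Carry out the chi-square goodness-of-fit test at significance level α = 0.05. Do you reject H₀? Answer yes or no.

n = 50; E_i = n·p_i = [12.50, 12.50, 9.38, 15.62]
χ² = (13−12.50)²/12.50 + (20−12.50)²/12.50 + (7−9.38)²/9.38 + (10−15.62)²/15.62 = 7.1467
df = 3
p-value (upper-tail) = 0.06737
At α=0.05: p ≥ α → fail to reject H₀

reject H₀: no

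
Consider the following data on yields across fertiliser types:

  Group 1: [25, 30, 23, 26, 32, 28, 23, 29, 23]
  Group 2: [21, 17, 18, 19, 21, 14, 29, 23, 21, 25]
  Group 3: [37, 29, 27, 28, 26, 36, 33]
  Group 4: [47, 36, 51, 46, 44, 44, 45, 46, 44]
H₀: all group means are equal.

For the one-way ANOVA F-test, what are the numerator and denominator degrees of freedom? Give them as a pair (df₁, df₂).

degrees of freedom = [3, 31]

k = 4 groups, N = 35 total
df = (k−1, N−k) = (4−1, 35−4) = (3, 31)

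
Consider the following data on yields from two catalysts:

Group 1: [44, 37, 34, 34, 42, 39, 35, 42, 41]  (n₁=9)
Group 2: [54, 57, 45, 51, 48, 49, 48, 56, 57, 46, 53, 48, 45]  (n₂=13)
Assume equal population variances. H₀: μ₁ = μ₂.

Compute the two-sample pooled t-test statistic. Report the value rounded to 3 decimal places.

test statistic = -6.533

x̄₁=38.667, s₁=3.808, n₁=9
x̄₂=50.538, s₂=4.427, n₂=13
s_p² = [8·3.808² + 12·4.427²]/20 = 17.5615
SE = √(s_p²·(1/9+1/13)) = 1.8172
t = (38.667−50.538)/1.8172 = -6.5331
df = 20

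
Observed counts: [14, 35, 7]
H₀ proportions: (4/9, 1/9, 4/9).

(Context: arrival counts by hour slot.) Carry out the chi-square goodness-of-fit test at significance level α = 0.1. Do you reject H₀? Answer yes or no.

reject H₀: yes

n = 56; E_i = n·p_i = [24.89, 6.22, 24.89]
χ² = (14−24.89)²/24.89 + (35−6.22)²/6.22 + (7−24.89)²/24.89 = 150.7188
df = 2
p-value (upper-tail) = 0.00000
At α=0.1: p < α → reject H₀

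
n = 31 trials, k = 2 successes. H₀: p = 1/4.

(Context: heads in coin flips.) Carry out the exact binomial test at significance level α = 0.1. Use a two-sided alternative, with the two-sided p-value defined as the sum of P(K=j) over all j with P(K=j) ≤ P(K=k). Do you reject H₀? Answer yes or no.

Exact binomial: n=31, k=2, p₀=1/4=0.2500
P(X=j) = C(n,j)·p₀^j·(1−p₀)^(n−j); p = Σ P(X=j) over j with P(X=j) ≤ P(X=2)
p-value (two-sided) = 0.01254
At α=0.1: p < α → reject H₀

reject H₀: yes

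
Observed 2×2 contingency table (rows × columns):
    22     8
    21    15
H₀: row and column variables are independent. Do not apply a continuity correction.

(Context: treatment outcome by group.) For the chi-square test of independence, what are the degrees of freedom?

degrees of freedom = 1

df = (r−1)(c−1) = (2−1)·(2−1) = 1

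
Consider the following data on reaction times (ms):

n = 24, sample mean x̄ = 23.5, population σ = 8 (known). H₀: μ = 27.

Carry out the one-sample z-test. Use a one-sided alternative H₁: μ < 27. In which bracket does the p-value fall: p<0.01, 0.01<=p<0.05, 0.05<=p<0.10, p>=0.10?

SE = σ/√n = 8/√24 = 1.6330
z = (x̄−μ₀)/SE = (23.5−27)/1.6330 = -2.1433
p-value (one-sided, H₁ less) = 0.01604
→ bracket: 0.01<=p<0.05

p-value bracket: 0.01<=p<0.05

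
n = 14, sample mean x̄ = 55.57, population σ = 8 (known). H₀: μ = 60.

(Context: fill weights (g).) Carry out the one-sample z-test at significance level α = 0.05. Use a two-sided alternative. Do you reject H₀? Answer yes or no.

SE = σ/√n = 8/√14 = 2.1381
z = (x̄−μ₀)/SE = (55.57−60)/2.1381 = -2.0719
p-value (two-sided) = 0.03827
At α=0.05: p < α → reject H₀

reject H₀: yes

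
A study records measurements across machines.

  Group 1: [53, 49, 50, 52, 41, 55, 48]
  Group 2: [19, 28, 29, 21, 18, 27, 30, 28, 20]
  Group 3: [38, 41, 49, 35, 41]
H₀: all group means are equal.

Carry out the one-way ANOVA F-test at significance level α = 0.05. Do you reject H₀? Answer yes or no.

reject H₀: yes

Group means [49.71, 24.44, 40.80], grand mean 36.762
SSB = Σnᵢ(x̄ᵢ−x̄)² = 2621.359; SSW = ΣΣ(x−x̄ᵢ)² = 418.451
MSB = 2621.359/2 = 1310.6794; MSW = 418.451/18 = 23.2473
F = MSB/MSW = 56.3799
df = (2, 18)
p-value (upper-tail) = 0.00000
At α=0.05: p < α → reject H₀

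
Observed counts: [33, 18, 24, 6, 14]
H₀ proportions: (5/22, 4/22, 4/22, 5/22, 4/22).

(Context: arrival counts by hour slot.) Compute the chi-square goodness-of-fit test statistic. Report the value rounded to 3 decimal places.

test statistic = 20.558

n = 95; E_i = n·p_i = [21.59, 17.27, 17.27, 21.59, 17.27]
χ² = (33−21.59)²/21.59 + (18−17.27)²/17.27 + (24−17.27)²/17.27 + (6−21.59)²/21.59 + (14−17.27)²/17.27 = 20.5579
df = 4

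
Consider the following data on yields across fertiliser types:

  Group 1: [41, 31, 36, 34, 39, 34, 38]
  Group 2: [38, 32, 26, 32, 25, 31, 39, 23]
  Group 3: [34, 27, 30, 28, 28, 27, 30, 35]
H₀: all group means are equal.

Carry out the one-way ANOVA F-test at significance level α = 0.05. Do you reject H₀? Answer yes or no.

Group means [36.14, 30.75, 29.88], grand mean 32.087
SSB = Σnᵢ(x̄ᵢ−x̄)² = 168.594; SSW = ΣΣ(x−x̄ᵢ)² = 377.232
MSB = 168.594/2 = 84.2970; MSW = 377.232/20 = 18.8616
F = MSB/MSW = 4.4692
df = (2, 20)
p-value (upper-tail) = 0.02486
At α=0.05: p < α → reject H₀

reject H₀: yes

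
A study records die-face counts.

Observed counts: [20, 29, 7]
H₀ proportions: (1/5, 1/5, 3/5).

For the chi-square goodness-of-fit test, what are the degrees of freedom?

degrees of freedom = 2

df = k − 1 = 3 − 1 = 2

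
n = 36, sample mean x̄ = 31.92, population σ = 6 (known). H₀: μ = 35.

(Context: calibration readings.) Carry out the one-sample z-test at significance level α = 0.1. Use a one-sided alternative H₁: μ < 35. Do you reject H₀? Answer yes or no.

reject H₀: yes

SE = σ/√n = 6/√36 = 1.0000
z = (x̄−μ₀)/SE = (31.92−35)/1.0000 = -3.0800
p-value (one-sided, H₁ less) = 0.00104
At α=0.1: p < α → reject H₀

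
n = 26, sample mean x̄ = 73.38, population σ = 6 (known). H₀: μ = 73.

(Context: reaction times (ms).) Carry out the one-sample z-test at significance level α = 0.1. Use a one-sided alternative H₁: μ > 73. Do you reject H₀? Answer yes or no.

SE = σ/√n = 6/√26 = 1.1767
z = (x̄−μ₀)/SE = (73.38−73)/1.1767 = 0.3229
p-value (one-sided, H₁ greater) = 0.37337
At α=0.1: p ≥ α → fail to reject H₀

reject H₀: no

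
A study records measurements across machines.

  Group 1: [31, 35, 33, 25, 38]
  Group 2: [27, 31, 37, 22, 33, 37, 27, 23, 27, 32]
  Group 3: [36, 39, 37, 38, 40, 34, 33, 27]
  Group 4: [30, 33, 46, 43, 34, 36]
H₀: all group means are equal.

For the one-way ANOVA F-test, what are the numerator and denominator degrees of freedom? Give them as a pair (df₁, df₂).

degrees of freedom = [3, 25]

k = 4 groups, N = 29 total
df = (k−1, N−k) = (4−1, 29−4) = (3, 25)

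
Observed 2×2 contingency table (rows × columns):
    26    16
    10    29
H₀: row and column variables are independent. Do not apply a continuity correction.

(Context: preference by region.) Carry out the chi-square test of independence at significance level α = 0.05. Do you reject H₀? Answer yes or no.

Row totals [42, 39], col totals [36, 45], n=81
χ² = (26−18.67)²/18.67 + (16−23.33)²/23.33 + (10−17.33)²/17.33 + (29−21.67)²/21.67 = 10.7703
df = 1
p-value (upper-tail) = 0.00103
At α=0.05: p < α → reject H₀

reject H₀: yes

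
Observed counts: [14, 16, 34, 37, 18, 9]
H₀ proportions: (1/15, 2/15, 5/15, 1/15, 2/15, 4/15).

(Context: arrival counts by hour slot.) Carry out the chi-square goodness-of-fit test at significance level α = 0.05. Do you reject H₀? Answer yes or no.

n = 128; E_i = n·p_i = [8.53, 17.07, 42.67, 8.53, 17.07, 34.13]
χ² = (14−8.53)²/8.53 + (16−17.07)²/17.07 + (34−42.67)²/42.67 + (37−8.53)²/8.53 + (18−17.07)²/17.07 + (9−34.13)²/34.13 = 118.8496
df = 5
p-value (upper-tail) = 0.00000
At α=0.05: p < α → reject H₀

reject H₀: yes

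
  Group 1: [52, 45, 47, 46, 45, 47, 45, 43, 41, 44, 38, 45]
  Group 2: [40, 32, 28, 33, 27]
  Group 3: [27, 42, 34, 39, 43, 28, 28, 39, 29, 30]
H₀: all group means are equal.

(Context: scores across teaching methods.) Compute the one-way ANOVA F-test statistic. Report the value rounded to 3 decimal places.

test statistic = 18.368

Group means [44.83, 32.00, 33.90], grand mean 38.407
SSB = Σnᵢ(x̄ᵢ−x̄)² = 903.952; SSW = ΣΣ(x−x̄ᵢ)² = 590.567
MSB = 903.952/2 = 451.9759; MSW = 590.567/24 = 24.6069
F = MSB/MSW = 18.3678
df = (2, 24)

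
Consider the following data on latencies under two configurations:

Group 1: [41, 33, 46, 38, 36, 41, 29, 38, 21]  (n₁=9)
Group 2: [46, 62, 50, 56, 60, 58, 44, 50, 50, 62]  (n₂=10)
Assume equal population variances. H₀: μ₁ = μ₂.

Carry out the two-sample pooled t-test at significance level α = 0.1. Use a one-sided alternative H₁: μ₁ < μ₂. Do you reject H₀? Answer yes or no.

x̄₁=35.889, s₁=7.424, n₁=9
x̄₂=53.800, s₂=6.630, n₂=10
s_p² = [8·7.424² + 9·6.630²]/17 = 49.2052
SE = √(s_p²·(1/9+1/10)) = 3.2230
t = (35.889−53.800)/3.2230 = -5.5573
df = 17
p-value (one-sided, H₁ less) = 0.00002
At α=0.1: p < α → reject H₀

reject H₀: yes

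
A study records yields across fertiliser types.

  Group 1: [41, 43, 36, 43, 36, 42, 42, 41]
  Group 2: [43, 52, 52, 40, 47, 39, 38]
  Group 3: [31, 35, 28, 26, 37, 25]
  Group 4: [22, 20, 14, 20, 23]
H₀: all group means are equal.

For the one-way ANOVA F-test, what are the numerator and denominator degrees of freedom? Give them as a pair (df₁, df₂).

k = 4 groups, N = 26 total
df = (k−1, N−k) = (4−1, 26−4) = (3, 22)

degrees of freedom = [3, 22]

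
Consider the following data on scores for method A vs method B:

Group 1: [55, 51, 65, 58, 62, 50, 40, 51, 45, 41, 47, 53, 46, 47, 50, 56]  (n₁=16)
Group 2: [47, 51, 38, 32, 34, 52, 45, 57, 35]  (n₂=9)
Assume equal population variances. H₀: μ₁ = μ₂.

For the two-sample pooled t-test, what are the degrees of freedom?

df = n₁ + n₂ − 2 = 16 + 9 − 2 = 23

degrees of freedom = 23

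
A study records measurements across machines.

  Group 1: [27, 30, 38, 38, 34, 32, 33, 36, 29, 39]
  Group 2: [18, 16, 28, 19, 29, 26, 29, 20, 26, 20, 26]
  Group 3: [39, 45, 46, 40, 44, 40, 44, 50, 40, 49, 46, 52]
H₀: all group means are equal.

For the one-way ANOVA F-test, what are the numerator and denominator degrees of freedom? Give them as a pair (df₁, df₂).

degrees of freedom = [2, 30]

k = 3 groups, N = 33 total
df = (k−1, N−k) = (3−1, 33−3) = (2, 30)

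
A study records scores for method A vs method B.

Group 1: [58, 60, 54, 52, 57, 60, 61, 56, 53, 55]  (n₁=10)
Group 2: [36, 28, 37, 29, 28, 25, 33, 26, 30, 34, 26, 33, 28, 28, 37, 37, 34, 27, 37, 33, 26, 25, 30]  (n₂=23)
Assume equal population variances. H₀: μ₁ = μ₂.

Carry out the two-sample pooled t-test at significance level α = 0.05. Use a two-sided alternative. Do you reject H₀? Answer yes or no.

reject H₀: yes

x̄₁=56.600, s₁=3.134, n₁=10
x̄₂=30.739, s₂=4.277, n₂=23
s_p² = [9·3.134² + 22·4.277²]/31 = 15.8334
SE = √(s_p²·(1/10+1/23)) = 1.5072
t = (56.600−30.739)/1.5072 = 17.1579
df = 31
p-value (two-sided) = 0.00000
At α=0.05: p < α → reject H₀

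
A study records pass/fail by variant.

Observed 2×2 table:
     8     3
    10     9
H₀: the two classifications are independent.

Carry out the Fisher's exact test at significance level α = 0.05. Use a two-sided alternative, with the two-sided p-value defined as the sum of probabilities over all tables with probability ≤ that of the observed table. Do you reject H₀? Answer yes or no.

reject H₀: no

Margins: r₁=11, r₂=19, c₁=18, c₂=12, n=30
p_obs = C(11,8)·C(19,10)/C(30,18); sum pmf over tables with pmf ≤ p_obs
p-value (two-sided) = 0.44248
At α=0.05: p ≥ α → fail to reject H₀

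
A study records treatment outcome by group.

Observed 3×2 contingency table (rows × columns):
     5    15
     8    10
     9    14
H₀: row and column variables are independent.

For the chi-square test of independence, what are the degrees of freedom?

df = (r−1)(c−1) = (3−1)·(2−1) = 2

degrees of freedom = 2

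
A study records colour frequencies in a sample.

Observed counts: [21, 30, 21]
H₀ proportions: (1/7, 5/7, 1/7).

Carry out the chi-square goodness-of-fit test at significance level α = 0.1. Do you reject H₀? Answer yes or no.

reject H₀: yes

n = 72; E_i = n·p_i = [10.29, 51.43, 10.29]
χ² = (21−10.29)²/10.29 + (30−51.43)²/51.43 + (21−10.29)²/10.29 = 31.2500
df = 2
p-value (upper-tail) = 0.00000
At α=0.1: p < α → reject H₀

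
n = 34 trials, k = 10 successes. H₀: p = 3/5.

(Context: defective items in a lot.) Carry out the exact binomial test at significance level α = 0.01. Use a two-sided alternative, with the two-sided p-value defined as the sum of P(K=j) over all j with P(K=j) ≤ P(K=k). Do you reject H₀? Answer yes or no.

reject H₀: yes

Exact binomial: n=34, k=10, p₀=3/5=0.6000
P(X=j) = C(n,j)·p₀^j·(1−p₀)^(n−j); p = Σ P(X=j) over j with P(X=j) ≤ P(X=10)
p-value (two-sided) = 0.00036
At α=0.01: p < α → reject H₀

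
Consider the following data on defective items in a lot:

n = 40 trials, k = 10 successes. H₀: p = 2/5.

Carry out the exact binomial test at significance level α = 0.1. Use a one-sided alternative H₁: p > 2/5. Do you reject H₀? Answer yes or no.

Exact binomial: n=40, k=10, p₀=2/5=0.4000
P(X≥10) from Σ C(n,i)·p₀^i·(1−p₀)^(n−i)
p-value (one-sided, H₁ greater) = 0.98443
At α=0.1: p ≥ α → fail to reject H₀

reject H₀: no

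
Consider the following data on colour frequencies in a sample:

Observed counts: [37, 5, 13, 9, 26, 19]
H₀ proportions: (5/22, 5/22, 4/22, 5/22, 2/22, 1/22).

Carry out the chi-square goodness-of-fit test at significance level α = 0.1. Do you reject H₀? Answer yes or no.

reject H₀: yes

n = 109; E_i = n·p_i = [24.77, 24.77, 19.82, 24.77, 9.91, 4.95]
χ² = (37−24.77)²/24.77 + (5−24.77)²/24.77 + (13−19.82)²/19.82 + (9−24.77)²/24.77 + (26−9.91)²/9.91 + (19−4.95)²/4.95 = 100.1514
df = 5
p-value (upper-tail) = 0.00000
At α=0.1: p < α → reject H₀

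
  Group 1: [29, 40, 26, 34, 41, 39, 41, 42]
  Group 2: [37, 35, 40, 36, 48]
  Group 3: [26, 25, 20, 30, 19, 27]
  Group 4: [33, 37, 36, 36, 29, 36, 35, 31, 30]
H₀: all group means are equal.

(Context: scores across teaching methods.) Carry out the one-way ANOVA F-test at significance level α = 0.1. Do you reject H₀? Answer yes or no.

reject H₀: yes

Group means [36.50, 39.20, 24.50, 33.67], grand mean 33.500
SSB = Σnᵢ(x̄ᵢ−x̄)² = 720.700; SSW = ΣΣ(x−x̄ᵢ)² = 534.300
MSB = 720.700/3 = 240.2333; MSW = 534.300/24 = 22.2625
F = MSB/MSW = 10.7909
df = (3, 24)
p-value (upper-tail) = 0.00011
At α=0.1: p < α → reject H₀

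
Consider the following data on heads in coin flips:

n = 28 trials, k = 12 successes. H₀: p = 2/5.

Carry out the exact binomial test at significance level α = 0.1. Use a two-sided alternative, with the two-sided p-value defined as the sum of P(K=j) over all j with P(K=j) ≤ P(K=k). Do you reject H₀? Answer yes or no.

reject H₀: no

Exact binomial: n=28, k=12, p₀=2/5=0.4000
P(X=j) = C(n,j)·p₀^j·(1−p₀)^(n−j); p = Σ P(X=j) over j with P(X=j) ≤ P(X=12)
p-value (two-sided) = 0.84754
At α=0.1: p ≥ α → fail to reject H₀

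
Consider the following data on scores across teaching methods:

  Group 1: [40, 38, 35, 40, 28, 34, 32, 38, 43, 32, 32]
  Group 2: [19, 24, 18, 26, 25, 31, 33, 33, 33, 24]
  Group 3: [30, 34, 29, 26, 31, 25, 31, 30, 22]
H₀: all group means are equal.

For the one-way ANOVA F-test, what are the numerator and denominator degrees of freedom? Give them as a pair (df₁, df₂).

k = 3 groups, N = 30 total
df = (k−1, N−k) = (3−1, 30−3) = (2, 27)

degrees of freedom = [2, 27]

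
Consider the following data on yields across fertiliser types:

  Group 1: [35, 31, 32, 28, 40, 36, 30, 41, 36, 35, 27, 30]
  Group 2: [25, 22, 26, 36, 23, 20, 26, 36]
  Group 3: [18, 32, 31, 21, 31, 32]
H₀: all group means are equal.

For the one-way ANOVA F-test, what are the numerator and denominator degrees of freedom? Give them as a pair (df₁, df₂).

k = 3 groups, N = 26 total
df = (k−1, N−k) = (3−1, 26−3) = (2, 23)

degrees of freedom = [2, 23]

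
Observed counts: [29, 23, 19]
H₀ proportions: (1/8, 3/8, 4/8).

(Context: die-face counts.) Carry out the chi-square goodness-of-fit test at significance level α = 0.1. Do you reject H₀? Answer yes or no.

n = 71; E_i = n·p_i = [8.88, 26.62, 35.50]
χ² = (29−8.88)²/8.88 + (23−26.62)²/26.62 + (19−35.50)²/35.50 = 53.7981
df = 2
p-value (upper-tail) = 0.00000
At α=0.1: p < α → reject H₀

reject H₀: yes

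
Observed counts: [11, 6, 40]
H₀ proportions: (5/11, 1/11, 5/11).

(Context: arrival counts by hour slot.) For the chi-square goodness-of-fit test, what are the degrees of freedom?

degrees of freedom = 2

df = k − 1 = 3 − 1 = 2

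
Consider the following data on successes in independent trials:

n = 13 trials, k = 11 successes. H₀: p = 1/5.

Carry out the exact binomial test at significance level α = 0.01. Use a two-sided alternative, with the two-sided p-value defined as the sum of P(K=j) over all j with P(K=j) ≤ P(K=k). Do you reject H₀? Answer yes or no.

Exact binomial: n=13, k=11, p₀=1/5=0.2000
P(X=j) = C(n,j)·p₀^j·(1−p₀)^(n−j); p = Σ P(X=j) over j with P(X=j) ≤ P(X=11)
p-value (two-sided) = 0.00000
At α=0.01: p < α → reject H₀

reject H₀: yes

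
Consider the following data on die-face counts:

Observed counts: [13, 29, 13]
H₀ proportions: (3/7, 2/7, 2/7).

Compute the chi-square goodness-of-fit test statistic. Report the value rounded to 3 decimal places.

test statistic = 16.442

n = 55; E_i = n·p_i = [23.57, 15.71, 15.71]
χ² = (13−23.57)²/23.57 + (29−15.71)²/15.71 + (13−15.71)²/15.71 = 16.4424
df = 2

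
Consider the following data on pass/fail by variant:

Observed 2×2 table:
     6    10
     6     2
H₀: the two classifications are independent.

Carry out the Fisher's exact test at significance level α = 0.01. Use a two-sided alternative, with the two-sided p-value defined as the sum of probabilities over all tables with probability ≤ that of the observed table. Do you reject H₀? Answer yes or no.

reject H₀: no

Margins: r₁=16, r₂=8, c₁=12, c₂=12, n=24
p_obs = C(16,6)·C(8,6)/C(24,12); sum pmf over tables with pmf ≤ p_obs
p-value (two-sided) = 0.19303
At α=0.01: p ≥ α → fail to reject H₀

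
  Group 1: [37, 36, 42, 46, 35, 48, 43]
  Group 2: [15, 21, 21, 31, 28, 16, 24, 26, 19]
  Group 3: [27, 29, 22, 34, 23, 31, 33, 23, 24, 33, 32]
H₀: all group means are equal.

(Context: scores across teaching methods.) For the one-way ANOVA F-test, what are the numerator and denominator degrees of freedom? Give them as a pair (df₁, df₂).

degrees of freedom = [2, 24]

k = 3 groups, N = 27 total
df = (k−1, N−k) = (3−1, 27−3) = (2, 24)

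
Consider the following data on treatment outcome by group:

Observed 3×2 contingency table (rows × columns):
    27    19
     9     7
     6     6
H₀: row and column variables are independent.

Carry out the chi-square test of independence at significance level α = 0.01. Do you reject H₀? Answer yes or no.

Row totals [46, 16, 12], col totals [42, 32], n=74
χ² = (27−26.11)²/26.11 + (19−19.89)²/19.89 + (9−9.08)²/9.08 + (7−6.92)²/6.92 + (6−6.81)²/6.81 + (6−5.19)²/5.19 = 0.2953
df = 2
p-value (upper-tail) = 0.86271
At α=0.01: p ≥ α → fail to reject H₀

reject H₀: no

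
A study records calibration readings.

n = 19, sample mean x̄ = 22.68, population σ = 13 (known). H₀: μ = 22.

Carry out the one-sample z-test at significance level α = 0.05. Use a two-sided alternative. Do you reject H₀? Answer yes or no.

SE = σ/√n = 13/√19 = 2.9824
z = (x̄−μ₀)/SE = (22.68−22)/2.9824 = 0.2280
p-value (two-sided) = 0.81964
At α=0.05: p ≥ α → fail to reject H₀

reject H₀: no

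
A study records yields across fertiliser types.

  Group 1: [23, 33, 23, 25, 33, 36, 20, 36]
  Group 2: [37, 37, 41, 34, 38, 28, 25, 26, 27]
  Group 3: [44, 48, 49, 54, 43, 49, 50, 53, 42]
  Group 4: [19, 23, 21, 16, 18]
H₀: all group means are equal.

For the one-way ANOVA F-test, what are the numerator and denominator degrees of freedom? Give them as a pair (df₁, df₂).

k = 4 groups, N = 31 total
df = (k−1, N−k) = (4−1, 31−4) = (3, 27)

degrees of freedom = [3, 27]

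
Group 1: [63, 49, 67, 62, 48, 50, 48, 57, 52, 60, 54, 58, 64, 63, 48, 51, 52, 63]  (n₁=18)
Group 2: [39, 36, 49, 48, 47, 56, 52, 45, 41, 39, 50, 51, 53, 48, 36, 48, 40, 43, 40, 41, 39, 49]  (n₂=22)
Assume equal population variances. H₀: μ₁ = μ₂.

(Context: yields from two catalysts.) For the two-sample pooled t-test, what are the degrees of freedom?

degrees of freedom = 38

df = n₁ + n₂ − 2 = 18 + 22 − 2 = 38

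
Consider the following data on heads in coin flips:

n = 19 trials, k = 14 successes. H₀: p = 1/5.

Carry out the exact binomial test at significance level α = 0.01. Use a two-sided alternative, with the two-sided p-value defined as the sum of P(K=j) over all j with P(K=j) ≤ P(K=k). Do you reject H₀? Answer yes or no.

Exact binomial: n=19, k=14, p₀=1/5=0.2000
P(X=j) = C(n,j)·p₀^j·(1−p₀)^(n−j); p = Σ P(X=j) over j with P(X=j) ≤ P(X=14)
p-value (two-sided) = 0.00000
At α=0.01: p < α → reject H₀

reject H₀: yes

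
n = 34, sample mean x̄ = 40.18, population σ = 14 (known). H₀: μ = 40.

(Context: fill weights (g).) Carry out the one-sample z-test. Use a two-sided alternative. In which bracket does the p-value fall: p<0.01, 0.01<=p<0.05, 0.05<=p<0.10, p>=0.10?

p-value bracket: p>=0.10

SE = σ/√n = 14/√34 = 2.4010
z = (x̄−μ₀)/SE = (40.18−40)/2.4010 = 0.0750
p-value (two-sided) = 0.94024
→ bracket: p>=0.10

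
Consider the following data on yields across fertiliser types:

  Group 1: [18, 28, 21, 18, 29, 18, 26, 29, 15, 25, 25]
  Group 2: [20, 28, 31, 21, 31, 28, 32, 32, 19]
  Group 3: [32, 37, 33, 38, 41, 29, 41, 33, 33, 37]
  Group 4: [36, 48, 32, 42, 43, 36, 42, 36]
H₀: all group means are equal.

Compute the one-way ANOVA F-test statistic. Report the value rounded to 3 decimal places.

Group means [22.91, 26.89, 35.40, 39.38], grand mean 30.605
SSB = Σnᵢ(x̄ᵢ−x̄)² = 1621.006; SSW = ΣΣ(x−x̄ᵢ)² = 824.073
MSB = 1621.006/3 = 540.3353; MSW = 824.073/34 = 24.2374
F = MSB/MSW = 22.2934
df = (3, 34)

test statistic = 22.293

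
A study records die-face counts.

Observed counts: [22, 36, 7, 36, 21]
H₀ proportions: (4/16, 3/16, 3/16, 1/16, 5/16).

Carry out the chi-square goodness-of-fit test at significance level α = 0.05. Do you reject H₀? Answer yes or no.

reject H₀: yes

n = 122; E_i = n·p_i = [30.50, 22.88, 22.88, 7.62, 38.12]
χ² = (22−30.50)²/30.50 + (36−22.88)²/22.88 + (7−22.88)²/22.88 + (36−7.62)²/7.62 + (21−38.12)²/38.12 = 134.2011
df = 4
p-value (upper-tail) = 0.00000
At α=0.05: p < α → reject H₀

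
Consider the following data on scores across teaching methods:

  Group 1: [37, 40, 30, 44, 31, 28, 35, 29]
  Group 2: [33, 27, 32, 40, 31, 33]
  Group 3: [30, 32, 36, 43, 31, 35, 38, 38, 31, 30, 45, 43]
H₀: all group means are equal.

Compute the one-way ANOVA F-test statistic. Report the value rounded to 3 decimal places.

Group means [34.25, 32.67, 36.00], grand mean 34.692
SSB = Σnᵢ(x̄ᵢ−x̄)² = 46.705; SSW = ΣΣ(x−x̄ᵢ)² = 646.833
MSB = 46.705/2 = 23.3526; MSW = 646.833/23 = 28.1232
F = MSB/MSW = 0.8304
df = (2, 23)

test statistic = 0.830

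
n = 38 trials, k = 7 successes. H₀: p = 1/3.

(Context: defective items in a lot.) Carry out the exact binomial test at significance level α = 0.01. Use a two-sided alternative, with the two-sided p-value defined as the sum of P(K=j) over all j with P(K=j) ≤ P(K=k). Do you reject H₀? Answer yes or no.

reject H₀: no

Exact binomial: n=38, k=7, p₀=1/3=0.3333
P(X=j) = C(n,j)·p₀^j·(1−p₀)^(n−j); p = Σ P(X=j) over j with P(X=j) ≤ P(X=7)
p-value (two-sided) = 0.05787
At α=0.01: p ≥ α → fail to reject H₀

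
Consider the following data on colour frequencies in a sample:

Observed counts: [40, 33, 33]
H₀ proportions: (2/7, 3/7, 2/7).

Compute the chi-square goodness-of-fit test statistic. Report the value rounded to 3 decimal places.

test statistic = 6.759

n = 106; E_i = n·p_i = [30.29, 45.43, 30.29]
χ² = (40−30.29)²/30.29 + (33−45.43)²/45.43 + (33−30.29)²/30.29 = 6.7594
df = 2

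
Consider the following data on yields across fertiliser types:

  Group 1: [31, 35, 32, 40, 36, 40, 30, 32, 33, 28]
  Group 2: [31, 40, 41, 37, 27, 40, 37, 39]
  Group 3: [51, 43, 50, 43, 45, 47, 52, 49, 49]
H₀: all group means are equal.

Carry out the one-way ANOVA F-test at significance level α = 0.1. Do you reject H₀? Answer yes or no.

reject H₀: yes

Group means [33.70, 36.50, 47.67], grand mean 39.185
SSB = Σnᵢ(x̄ᵢ−x̄)² = 1005.974; SSW = ΣΣ(x−x̄ᵢ)² = 408.100
MSB = 1005.974/2 = 502.9870; MSW = 408.100/24 = 17.0042
F = MSB/MSW = 29.5802
df = (2, 24)
p-value (upper-tail) = 0.00000
At α=0.1: p < α → reject H₀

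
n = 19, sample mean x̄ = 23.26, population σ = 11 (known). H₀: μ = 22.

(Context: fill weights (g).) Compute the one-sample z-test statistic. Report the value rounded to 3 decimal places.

test statistic = 0.499

SE = σ/√n = 11/√19 = 2.5236
z = (x̄−μ₀)/SE = (23.26−22)/2.5236 = 0.4993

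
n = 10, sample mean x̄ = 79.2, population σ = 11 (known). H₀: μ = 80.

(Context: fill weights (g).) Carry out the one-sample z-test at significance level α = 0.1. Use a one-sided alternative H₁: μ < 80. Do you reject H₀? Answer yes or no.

reject H₀: no

SE = σ/√n = 11/√10 = 3.4785
z = (x̄−μ₀)/SE = (79.2−80)/3.4785 = -0.2300
p-value (one-sided, H₁ less) = 0.40905
At α=0.1: p ≥ α → fail to reject H₀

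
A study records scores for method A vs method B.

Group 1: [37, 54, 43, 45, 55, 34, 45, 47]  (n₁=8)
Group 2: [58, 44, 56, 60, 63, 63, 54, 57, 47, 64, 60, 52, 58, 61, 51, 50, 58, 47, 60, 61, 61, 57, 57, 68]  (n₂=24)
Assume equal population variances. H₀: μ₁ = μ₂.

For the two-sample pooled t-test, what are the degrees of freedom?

df = n₁ + n₂ − 2 = 8 + 24 − 2 = 30

degrees of freedom = 30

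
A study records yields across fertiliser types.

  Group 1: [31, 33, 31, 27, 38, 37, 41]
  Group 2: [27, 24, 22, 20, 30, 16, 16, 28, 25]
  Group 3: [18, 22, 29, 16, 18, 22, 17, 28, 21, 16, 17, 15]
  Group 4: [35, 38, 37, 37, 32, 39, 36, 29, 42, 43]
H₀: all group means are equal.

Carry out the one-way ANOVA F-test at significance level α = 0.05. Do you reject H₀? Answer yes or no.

reject H₀: yes

Group means [34.00, 23.11, 19.92, 36.80], grand mean 27.711
SSB = Σnᵢ(x̄ᵢ−x̄)² = 2022.410; SSW = ΣΣ(x−x̄ᵢ)² = 741.406
MSB = 2022.410/3 = 674.1367; MSW = 741.406/34 = 21.8060
F = MSB/MSW = 30.9151
df = (3, 34)
p-value (upper-tail) = 0.00000
At α=0.05: p < α → reject H₀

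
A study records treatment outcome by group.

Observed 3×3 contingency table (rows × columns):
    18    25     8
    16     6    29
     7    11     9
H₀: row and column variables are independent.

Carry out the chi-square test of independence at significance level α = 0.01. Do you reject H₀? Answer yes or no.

Row totals [51, 51, 27], col totals [41, 42, 46], n=129
χ² = (18−16.21)²/16.21 + (25−16.60)²/16.60 + (8−18.19)²/18.19 + (16−16.21)²/16.21 + (6−16.60)²/16.60 + (29−18.19)²/18.19 + (7−8.58)²/8.58 + (11−8.79)²/8.79 + (9−9.63)²/9.63 = 24.2411
df = 4
p-value (upper-tail) = 0.00007
At α=0.01: p < α → reject H₀

reject H₀: yes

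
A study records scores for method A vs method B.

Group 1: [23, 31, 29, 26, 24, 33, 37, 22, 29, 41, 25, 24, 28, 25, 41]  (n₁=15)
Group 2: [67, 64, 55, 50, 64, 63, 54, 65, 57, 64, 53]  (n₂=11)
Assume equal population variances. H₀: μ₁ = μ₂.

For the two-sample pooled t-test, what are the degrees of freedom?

df = n₁ + n₂ − 2 = 15 + 11 − 2 = 24

degrees of freedom = 24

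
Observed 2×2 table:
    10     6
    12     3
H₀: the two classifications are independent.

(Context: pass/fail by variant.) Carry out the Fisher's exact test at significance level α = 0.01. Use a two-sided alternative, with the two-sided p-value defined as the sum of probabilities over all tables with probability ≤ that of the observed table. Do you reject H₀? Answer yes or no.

Margins: r₁=16, r₂=15, c₁=22, c₂=9, n=31
p_obs = C(16,10)·C(15,12)/C(31,22); sum pmf over tables with pmf ≤ p_obs
p-value (two-sided) = 0.43315
At α=0.01: p ≥ α → fail to reject H₀

reject H₀: no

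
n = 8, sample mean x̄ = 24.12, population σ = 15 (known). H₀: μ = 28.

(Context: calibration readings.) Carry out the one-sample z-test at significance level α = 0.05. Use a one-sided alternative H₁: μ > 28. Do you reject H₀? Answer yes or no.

SE = σ/√n = 15/√8 = 5.3033
z = (x̄−μ₀)/SE = (24.12−28)/5.3033 = -0.7316
p-value (one-sided, H₁ greater) = 0.76780
At α=0.05: p ≥ α → fail to reject H₀

reject H₀: no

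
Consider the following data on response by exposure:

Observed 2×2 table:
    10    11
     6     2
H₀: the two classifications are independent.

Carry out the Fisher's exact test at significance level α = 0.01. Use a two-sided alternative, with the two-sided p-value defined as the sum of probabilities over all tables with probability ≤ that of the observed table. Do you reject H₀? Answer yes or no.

reject H₀: no

Margins: r₁=21, r₂=8, c₁=16, c₂=13, n=29
p_obs = C(21,10)·C(8,6)/C(29,16); sum pmf over tables with pmf ≤ p_obs
p-value (two-sided) = 0.23785
At α=0.01: p ≥ α → fail to reject H₀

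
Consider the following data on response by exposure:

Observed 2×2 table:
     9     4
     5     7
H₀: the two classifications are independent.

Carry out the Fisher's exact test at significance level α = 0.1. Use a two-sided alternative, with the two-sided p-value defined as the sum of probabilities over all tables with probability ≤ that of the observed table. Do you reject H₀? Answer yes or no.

Margins: r₁=13, r₂=12, c₁=14, c₂=11, n=25
p_obs = C(13,9)·C(12,5)/C(25,14); sum pmf over tables with pmf ≤ p_obs
p-value (two-sided) = 0.23774
At α=0.1: p ≥ α → fail to reject H₀

reject H₀: no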